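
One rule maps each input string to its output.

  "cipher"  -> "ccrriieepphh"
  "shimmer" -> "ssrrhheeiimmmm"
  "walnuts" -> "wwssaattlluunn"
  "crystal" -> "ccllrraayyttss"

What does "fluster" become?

The rule is to take characters alternately from the front and the back (1st, last, 2nd, 2nd-last, ...), then double every character.
Starting from "fluster": after the first operation, "frleuts"; after the second, "ffrrlleeuuttss".
(Check on "shimmer": → "srheimm" → "ssrrhheeiimmmm" ✓)

ffrrlleeuuttss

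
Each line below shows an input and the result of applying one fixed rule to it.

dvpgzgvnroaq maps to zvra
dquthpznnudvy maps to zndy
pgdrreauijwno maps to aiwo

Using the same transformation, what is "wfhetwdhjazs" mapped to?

The pattern: keep every other character starting from the first (positions 1st, 3rd, 5th, ...), then keep only the last 4 characters.
Applying both steps to "wfhetwdhjazs": "whtdjz", then "tdjz".

tdjz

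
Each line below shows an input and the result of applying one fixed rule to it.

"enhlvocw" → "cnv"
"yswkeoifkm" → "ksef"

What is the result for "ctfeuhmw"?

The rule is to move the last 2 characters to the front (rotate right by 2), then keep one character in every 3, starting at position 1 (positions 1st, 4th, 7th, ...).
Starting from "ctfeuhmw": after the first operation, "mwctfeuh"; after the second, "mtu".

mtu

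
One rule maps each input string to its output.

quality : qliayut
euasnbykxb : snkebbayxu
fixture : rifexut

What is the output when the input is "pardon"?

The transformation: sort the characters into reverse alphabetical order, then move the first 3 characters to the end (rotate left by 3).
On "pardon": the first step gives "rponda", and the second then gives "ndarpo".

ndarpo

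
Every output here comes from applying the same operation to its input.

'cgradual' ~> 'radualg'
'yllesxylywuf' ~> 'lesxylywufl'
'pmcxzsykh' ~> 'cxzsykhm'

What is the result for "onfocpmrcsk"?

Each output is the input with this applied: delete the first character, then move the first character to the end.
For "onfocpmrcsk", step one produces "nfocpmrcsk"; step two turns that into "focpmrcskn".

focpmrcskn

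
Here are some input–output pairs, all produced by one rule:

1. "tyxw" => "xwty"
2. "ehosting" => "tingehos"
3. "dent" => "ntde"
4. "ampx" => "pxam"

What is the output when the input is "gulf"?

lfgu

The transformation: swap the front and back halves of the string.
"gulf" → "lfgu".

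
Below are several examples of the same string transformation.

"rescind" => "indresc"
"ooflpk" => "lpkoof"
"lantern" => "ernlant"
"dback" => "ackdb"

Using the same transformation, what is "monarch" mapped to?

Each output is the input with this applied: move the last 3 characters to the front (rotate right by 3).
For "monarch" the result is "rchmona".

rchmona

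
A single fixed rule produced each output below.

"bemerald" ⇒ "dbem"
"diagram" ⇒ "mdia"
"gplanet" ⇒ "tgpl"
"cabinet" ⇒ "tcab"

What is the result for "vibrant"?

What's happening: move the first 3 characters to the end (rotate left by 3), then keep only the last 4 characters.
For "vibrant", step one produces "rantvib"; step two turns that into "tvib".

tvib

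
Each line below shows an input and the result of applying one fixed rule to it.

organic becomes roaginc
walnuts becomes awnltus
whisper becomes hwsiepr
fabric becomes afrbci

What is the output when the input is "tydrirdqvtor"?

Rule — swap each adjacent pair of characters (1↔2, 3↔4, ...).
"tydrirdqvtor" → "ytrdriqdtvro".

ytrdriqdtvro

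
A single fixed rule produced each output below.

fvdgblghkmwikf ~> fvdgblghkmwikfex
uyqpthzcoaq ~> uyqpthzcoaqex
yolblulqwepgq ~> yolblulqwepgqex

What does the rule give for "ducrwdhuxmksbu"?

ducrwdhuxmksbuex

What's happening: append "ex".
On "ducrwdhuxmksbu" that produces "ducrwdhuxmksbuex".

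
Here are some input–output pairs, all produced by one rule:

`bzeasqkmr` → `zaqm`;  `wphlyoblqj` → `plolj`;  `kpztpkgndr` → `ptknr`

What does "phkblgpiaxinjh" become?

hbgixnh

The pattern: keep every other character starting from the second (positions 2nd, 4th, 6th, ...).
On "phkblgpiaxinjh" that produces "hbgixnh".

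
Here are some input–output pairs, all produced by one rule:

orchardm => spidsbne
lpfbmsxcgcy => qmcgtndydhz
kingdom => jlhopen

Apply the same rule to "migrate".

The rule is to swap each adjacent pair of characters (1↔2, 3↔4, ...), then shift every letter 1 place forward in the alphabet (wrapping around).
"migrate" → "imrgtae" → "jnshubf".

jnshubf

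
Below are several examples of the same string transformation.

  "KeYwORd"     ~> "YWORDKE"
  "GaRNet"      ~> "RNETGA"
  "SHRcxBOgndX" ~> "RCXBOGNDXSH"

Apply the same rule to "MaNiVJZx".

NIVJZXMA

What's happening: move the first 2 characters to the end (rotate left by 2), then convert every letter to uppercase.
On "MaNiVJZx": the first step gives "NiVJZxMa", and the second then gives "NIVJZXMA".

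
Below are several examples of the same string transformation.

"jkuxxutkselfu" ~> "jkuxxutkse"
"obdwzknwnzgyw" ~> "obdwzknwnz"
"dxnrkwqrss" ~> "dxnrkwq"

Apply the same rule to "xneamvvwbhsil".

What's happening: delete the last 3 characters.
"xneamvvwbhsil" → "xneamvvwbh".

xneamvvwbh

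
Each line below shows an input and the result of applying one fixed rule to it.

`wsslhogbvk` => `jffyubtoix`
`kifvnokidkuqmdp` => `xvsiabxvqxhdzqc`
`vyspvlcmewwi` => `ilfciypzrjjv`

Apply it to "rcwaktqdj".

Rule — shift every letter 13 places forward in the alphabet (wrapping around) — i.e. ROT13.
"rcwaktqdj" → "epjnxgdqw".

epjnxgdqw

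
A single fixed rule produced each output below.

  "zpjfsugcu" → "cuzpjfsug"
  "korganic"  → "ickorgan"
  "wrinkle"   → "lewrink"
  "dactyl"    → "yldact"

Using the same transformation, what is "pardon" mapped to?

onpard

Rule — move the last 2 characters to the front (rotate right by 2).
Applying that to "pardon" gives "onpard".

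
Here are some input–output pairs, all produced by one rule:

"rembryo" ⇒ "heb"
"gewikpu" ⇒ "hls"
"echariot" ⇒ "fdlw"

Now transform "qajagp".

dds

Looking at the pairs, the operation is to shift every letter 3 places forward in the alphabet (wrapping around), then keep every other character starting from the second (positions 2nd, 4th, 6th, ...).
Working it through for "qajagp": intermediate "tdmdjs", final "dds".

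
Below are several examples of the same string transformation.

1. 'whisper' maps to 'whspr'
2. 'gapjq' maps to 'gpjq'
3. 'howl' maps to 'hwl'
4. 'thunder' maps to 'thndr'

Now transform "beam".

In each case the input is transformed by: remove every vowel.
On "beam" that produces "bm".

bm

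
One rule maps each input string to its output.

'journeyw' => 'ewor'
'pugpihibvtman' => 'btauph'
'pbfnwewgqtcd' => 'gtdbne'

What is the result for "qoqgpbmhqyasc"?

hysogb

What's happening: keep every other character starting from the second (positions 2nd, 4th, 6th, ...), then swap the front and back halves of the string.
Applying both steps to "qoqgpbmhqyasc": "ogbhys", then "hysogb".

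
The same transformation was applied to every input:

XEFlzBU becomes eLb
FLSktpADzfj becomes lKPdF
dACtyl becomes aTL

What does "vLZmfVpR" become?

Looking at the pairs, the operation is to keep every other character starting from the second (positions 2nd, 4th, 6th, ...), then flip the case of every letter.
Doing the same to "vLZmfVpR": "lMvr".

lMvr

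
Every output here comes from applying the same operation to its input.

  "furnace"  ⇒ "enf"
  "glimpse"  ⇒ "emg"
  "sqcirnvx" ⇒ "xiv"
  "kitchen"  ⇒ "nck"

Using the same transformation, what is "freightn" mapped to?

In each case the input is transformed by: swap the first and last characters, then keep one character in every 3, starting at position 1 (positions 1st, 4th, 7th, ...).
Working it through for "freightn": intermediate "nreightf", final "nit".

nit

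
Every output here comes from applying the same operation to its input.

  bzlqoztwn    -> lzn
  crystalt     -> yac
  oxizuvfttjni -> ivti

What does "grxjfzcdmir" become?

The transformation: move the first character to the end, then keep one character in every 3, starting at position 2 (positions 2nd, 5th, 8th, ...).
Starting from "grxjfzcdmir": after the first operation, "rxjfzcdmirg"; after the second, "xzmg".

xzmg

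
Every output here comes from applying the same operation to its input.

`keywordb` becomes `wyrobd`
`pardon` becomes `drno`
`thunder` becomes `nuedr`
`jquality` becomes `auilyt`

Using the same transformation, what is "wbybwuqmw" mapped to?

What's happening: swap each adjacent pair of characters (1↔2, 3↔4, ...), then delete the first 2 characters.
So "wbybwuqmw" becomes "byuwmqw".

byuwmqw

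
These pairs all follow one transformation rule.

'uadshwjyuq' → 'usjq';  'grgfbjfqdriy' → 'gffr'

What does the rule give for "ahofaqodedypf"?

What's happening: keep one character in every 3, starting at position 1 (positions 1st, 4th, 7th, ...).
"ahofaqodedypf" → "afodf".

afodf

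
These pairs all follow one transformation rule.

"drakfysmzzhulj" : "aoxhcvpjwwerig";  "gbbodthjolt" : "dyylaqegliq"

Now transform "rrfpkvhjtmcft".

Each output is the input with this applied: shift every letter 3 places backward in the alphabet (wrapping around).
For "rrfpkvhjtmcft" the result is "oocmhsegqjzcq".

oocmhsegqjzcq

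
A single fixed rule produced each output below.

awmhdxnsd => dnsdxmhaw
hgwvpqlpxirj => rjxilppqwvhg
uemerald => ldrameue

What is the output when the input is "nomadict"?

ctdimano

Rule — swap each adjacent pair of characters (1↔2, 3↔4, ...), then reverse the string.
Starting from "nomadict": after the first operation, "onamidtc"; after the second, "ctdimano".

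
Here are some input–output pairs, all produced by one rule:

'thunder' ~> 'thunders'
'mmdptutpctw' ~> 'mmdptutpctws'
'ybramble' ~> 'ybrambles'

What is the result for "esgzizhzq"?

esgzizhzqs

The pattern: append "s".
Applying that to "esgzizhzq" gives "esgzizhzqs".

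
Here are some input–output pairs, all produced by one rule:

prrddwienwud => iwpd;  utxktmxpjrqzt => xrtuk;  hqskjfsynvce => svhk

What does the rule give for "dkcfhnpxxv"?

Each output is the input with this applied: keep one character in every 3, starting at position 1 (positions 1st, 4th, 7th, ...), then move the first 2 characters to the end (rotate left by 2).
Starting from "dkcfhnpxxv": after the first operation, "dfpv"; after the second, "pvdf".

pvdf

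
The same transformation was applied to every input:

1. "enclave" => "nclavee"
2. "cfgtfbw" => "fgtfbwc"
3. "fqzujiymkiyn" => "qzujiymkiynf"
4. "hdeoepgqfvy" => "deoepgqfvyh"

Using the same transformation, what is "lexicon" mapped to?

exiconl

Each output is the input with this applied: move the first character to the end.
For "lexicon" the result is "exiconl".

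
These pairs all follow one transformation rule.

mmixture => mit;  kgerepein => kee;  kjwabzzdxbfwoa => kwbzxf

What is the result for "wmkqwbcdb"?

Rule — delete the last 3 characters, then keep every other character starting from the first (positions 1st, 3rd, 5th, ...).
On "wmkqwbcdb": the first step gives "wmkqwb", and the second then gives "wkw".
(Check on "mmixture": → "mmixt" → "mit" ✓)

wkw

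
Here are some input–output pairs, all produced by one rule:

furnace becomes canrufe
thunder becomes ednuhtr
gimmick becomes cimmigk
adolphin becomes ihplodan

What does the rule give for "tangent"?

negnatt

Each output is the input with this applied: move the last character to the front, then reverse the string.
Applying both steps to "tangent": "ttangen", then "negnatt".
(Check on "thunder": → "rthunde" → "ednuhtr" ✓)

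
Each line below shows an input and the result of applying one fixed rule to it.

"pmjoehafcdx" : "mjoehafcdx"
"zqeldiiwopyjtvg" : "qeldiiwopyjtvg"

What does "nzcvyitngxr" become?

Each output is the input with this applied: delete the first character.
For "nzcvyitngxr" the result is "zcvyitngxr".

zcvyitngxr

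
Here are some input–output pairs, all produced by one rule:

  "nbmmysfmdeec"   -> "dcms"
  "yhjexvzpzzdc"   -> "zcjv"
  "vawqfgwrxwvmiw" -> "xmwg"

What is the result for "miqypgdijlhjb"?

In each case the input is transformed by: keep one character in every 3, starting at position 3 (positions 3rd, 6th, 9th, ...), then move the last 2 characters to the front (rotate right by 2).
Starting from "miqypgdijlhjb": after the first operation, "qgjj"; after the second, "jjqg".

jjqg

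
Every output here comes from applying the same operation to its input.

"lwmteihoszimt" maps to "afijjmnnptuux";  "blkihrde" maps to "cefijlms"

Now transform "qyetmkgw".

The pattern: shift every letter 1 place forward in the alphabet (wrapping around), then sort the characters into alphabetical order.
Applying both steps to "qyetmkgw": "rzfunlhx", then "fhlnruxz".

fhlnruxz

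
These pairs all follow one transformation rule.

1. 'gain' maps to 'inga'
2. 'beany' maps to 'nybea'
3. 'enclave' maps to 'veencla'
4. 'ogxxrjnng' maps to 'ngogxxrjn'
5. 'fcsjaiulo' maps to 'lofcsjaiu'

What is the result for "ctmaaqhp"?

hpctmaaq

Looking at the pairs, the operation is to move the last 2 characters to the front (rotate right by 2).
So "ctmaaqhp" becomes "hpctmaaq".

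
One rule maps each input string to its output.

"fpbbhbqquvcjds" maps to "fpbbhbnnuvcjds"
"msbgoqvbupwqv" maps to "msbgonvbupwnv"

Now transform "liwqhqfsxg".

The pattern: replace every "q" with "n".
"liwqhqfsxg" → "liwnhnfsxg".

liwnhnfsxg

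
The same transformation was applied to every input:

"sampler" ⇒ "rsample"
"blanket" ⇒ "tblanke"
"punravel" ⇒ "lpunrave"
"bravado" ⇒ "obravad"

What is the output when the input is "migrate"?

emigrat

The rule is to move the last character to the front.
"migrate" → "emigrat".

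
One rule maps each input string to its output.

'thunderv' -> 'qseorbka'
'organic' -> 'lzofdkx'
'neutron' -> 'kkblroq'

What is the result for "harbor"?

The transformation: take characters alternately from the front and the back (1st, last, 2nd, 2nd-last, ...), then shift every letter 3 places backward in the alphabet (wrapping around).
Applying both steps to "harbor": "hraorb", then "eoxloy".

eoxloy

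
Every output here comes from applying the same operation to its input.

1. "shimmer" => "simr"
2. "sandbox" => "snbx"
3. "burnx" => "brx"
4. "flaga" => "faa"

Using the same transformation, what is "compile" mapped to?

The rule is to keep every other character starting from the first (positions 1st, 3rd, 5th, ...).
"compile" → "cmie".

cmie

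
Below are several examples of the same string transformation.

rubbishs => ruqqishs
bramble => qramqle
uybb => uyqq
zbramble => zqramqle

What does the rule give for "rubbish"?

ruqqish

What's happening: replace every "b" with "q".
On "rubbish" that produces "ruqqish".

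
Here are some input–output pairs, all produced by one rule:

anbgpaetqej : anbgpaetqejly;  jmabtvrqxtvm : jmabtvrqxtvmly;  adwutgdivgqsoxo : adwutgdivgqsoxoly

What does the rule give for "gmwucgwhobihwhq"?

What's happening: append "ly".
Applying that to "gmwucgwhobihwhq" gives "gmwucgwhobihwhqly".

gmwucgwhobihwhqly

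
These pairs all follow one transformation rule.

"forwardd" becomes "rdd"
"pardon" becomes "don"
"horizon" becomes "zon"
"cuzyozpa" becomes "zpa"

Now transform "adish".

The transformation: keep only the last 3 characters.
For "adish" the result is "ish".

ish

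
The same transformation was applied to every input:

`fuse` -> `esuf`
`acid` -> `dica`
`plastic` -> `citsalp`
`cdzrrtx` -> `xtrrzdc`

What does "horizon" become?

noziroh

What's happening: reverse the string.
Doing the same to "horizon": "noziroh".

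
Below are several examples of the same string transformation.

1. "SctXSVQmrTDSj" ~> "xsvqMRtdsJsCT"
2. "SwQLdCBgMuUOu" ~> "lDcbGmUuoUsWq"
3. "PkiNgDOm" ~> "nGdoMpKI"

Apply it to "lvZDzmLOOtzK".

dZMlooTZkLVz

The transformation: move the first 3 characters to the end (rotate left by 3), then flip the case of every letter.
On "lvZDzmLOOtzK": the first step gives "DzmLOOtzKlvZ", and the second then gives "dZMlooTZkLVz".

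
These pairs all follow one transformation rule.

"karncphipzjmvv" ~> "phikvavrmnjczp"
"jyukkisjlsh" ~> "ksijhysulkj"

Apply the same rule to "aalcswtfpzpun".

In each case the input is transformed by: take characters alternately from the front and the back (1st, last, 2nd, 2nd-last, ...), then move the last 3 characters to the front (rotate right by 3).
On "aalcswtfpzpun" that produces "wftanaulpczsp".

wftanaulpczsp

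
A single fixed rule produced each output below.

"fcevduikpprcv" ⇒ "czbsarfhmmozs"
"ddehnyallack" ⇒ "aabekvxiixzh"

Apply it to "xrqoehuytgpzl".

What's happening: shift every letter 3 places backward in the alphabet (wrapping around).
So "xrqoehuytgpzl" becomes "uonlbervqdmwi".

uonlbervqdmwi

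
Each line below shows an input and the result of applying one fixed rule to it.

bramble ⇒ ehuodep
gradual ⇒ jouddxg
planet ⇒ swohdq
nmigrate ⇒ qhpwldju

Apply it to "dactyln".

gqdofbw

The pattern: shift every letter 3 places forward in the alphabet (wrapping around), then take characters alternately from the front and the back (1st, last, 2nd, 2nd-last, ...).
"dactyln" → "gdfwboq" → "gqdofbw".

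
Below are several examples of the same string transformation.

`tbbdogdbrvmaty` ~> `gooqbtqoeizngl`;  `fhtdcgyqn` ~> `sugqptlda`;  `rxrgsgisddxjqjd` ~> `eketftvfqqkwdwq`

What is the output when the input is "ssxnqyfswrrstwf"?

The transformation: shift every letter 13 places forward in the alphabet (wrapping around) — i.e. ROT13.
Doing the same to "ssxnqyfswrrstwf": "ffkadlsfjeefgjs".

ffkadlsfjeefgjs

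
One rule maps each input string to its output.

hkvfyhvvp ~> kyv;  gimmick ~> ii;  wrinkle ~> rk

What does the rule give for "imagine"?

mi

Each output is the input with this applied: keep one character in every 3, starting at position 2 (positions 2nd, 5th, 8th, ...).
On "imagine" that produces "mi".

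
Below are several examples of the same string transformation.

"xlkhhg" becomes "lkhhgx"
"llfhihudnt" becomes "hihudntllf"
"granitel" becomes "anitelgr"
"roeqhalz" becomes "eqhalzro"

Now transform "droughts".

oughtsdr

In each case the input is transformed by: move the last 2 characters to the front (rotate right by 2), then swap the front and back halves of the string.
Starting from "droughts": after the first operation, "tsdrough"; after the second, "oughtsdr".
(Check on "roeqhalz": → "lzroeqha" → "eqhalzro" ✓)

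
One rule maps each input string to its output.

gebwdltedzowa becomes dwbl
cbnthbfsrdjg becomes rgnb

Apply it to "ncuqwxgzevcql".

equx

In each case the input is transformed by: keep one character in every 3, starting at position 3 (positions 3rd, 6th, 9th, ...), then move the first 2 characters to the end (rotate left by 2).
"ncuqwxgzevcql" → "equx".
(Check on "cbnthbfsrdjg": → "nbrg" → "rgnb" ✓)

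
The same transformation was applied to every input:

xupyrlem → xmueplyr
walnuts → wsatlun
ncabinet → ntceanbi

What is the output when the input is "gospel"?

gloesp

The rule is to take characters alternately from the front and the back (1st, last, 2nd, 2nd-last, ...).
For "gospel" the result is "gloesp".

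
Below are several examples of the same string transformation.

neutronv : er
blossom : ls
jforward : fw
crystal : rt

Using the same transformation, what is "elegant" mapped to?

la

The pattern: move the last character to the front, then keep one character in every 3, starting at position 3 (positions 3rd, 6th, 9th, ...).
Doing the same to "elegant": "la".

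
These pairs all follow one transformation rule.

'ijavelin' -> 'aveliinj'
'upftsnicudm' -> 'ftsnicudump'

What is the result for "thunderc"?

undertch

What's happening: swap the first and last characters, then move the first 2 characters to the end (rotate left by 2).
Applying both steps to "thunderc": "chundert", then "undertch".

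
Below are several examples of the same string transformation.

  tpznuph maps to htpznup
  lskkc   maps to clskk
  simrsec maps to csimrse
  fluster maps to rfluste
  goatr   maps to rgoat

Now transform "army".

The pattern: move the last character to the front.
Applying that to "army" gives "yarm".

yarm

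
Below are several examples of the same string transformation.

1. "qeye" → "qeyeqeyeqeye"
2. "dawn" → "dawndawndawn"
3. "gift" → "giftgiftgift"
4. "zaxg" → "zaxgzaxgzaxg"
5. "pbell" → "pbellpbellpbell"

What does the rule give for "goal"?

Looking at the pairs, the operation is to write the whole string 3 times in a row.
Applying that to "goal" gives "goalgoalgoal".

goalgoalgoal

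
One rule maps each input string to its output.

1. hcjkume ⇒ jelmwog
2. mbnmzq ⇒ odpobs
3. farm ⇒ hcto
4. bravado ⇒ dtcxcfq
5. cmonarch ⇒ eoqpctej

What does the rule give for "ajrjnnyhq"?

cltlppajs

The pattern: shift every letter 2 places forward in the alphabet (wrapping around).
On "ajrjnnyhq" that produces "cltlppajs".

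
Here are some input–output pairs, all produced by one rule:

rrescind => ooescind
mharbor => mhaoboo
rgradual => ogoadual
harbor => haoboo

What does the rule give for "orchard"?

The rule is to replace every "r" with "o".
So "orchard" becomes "oochaod".

oochaod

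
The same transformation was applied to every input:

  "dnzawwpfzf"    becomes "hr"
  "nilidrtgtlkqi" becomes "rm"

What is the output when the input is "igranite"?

mk

In each case the input is transformed by: shift every letter 4 places forward in the alphabet (wrapping around), then keep only the first 2 characters.
Starting from "igranite": after the first operation, "mkvermxi"; after the second, "mk".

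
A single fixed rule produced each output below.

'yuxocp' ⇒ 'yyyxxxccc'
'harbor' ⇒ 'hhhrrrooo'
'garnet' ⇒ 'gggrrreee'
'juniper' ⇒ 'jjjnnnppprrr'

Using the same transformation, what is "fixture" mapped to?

fffxxxuuueee

The transformation: keep every other character starting from the first (positions 1st, 3rd, 5th, ...), then repeat every character 3 times.
Starting from "fixture": after the first operation, "fxue"; after the second, "fffxxxuuueee".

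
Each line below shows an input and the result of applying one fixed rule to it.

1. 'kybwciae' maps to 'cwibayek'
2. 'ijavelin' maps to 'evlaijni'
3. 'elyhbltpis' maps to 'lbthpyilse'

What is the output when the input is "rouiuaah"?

Each output is the input with this applied: swap the front and back halves of the string, then take characters alternately from the front and the back (1st, last, 2nd, 2nd-last, ...).
Working it through for "rouiuaah": intermediate "uaahroui", final "uiauaohr".

uiauaohr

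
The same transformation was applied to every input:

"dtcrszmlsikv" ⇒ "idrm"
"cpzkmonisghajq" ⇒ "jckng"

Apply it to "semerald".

Looking at the pairs, the operation is to keep one character in every 3, starting at position 1 (positions 1st, 4th, 7th, ...), then move the last character to the front.
For "semerald" the result is "lse".

lse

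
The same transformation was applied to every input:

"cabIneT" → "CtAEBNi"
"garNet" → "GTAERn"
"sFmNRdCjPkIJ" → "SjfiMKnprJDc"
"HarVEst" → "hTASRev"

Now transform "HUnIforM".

The pattern: take characters alternately from the front and the back (1st, last, 2nd, 2nd-last, ...), then flip the case of every letter.
Starting from "HUnIforM": after the first operation, "HMUrnoIf"; after the second, "hmuRNOiF".

hmuRNOiF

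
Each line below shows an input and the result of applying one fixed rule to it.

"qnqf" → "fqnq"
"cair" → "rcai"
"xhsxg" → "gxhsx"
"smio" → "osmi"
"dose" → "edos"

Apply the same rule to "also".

The rule is to move the last character to the front.
Doing the same to "also": "oals".

oals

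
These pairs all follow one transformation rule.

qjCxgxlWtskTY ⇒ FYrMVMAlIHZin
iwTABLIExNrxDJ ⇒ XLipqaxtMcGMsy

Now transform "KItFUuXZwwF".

zxIujJmoLLu

Each output is the input with this applied: shift every letter 11 places backward in the alphabet (wrapping around), then flip the case of every letter.
For "KItFUuXZwwF", step one produces "ZXiUJjMOllU"; step two turns that into "zxIujJmoLLu".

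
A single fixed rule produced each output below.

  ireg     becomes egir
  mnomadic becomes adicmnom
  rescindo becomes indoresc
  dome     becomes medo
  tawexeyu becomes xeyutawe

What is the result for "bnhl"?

What's happening: swap the front and back halves of the string.
Applying that to "bnhl" gives "hlbn".

hlbn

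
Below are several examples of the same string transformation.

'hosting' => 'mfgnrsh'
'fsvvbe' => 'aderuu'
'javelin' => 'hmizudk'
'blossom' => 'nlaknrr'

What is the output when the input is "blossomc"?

lbaknrrn

The pattern: move the last 2 characters to the front (rotate right by 2), then shift every letter 1 place backward in the alphabet (wrapping around).
On "blossomc": the first step gives "mcblosso", and the second then gives "lbaknrrn".
(Check on "javelin": → "injavel" → "hmizudk" ✓)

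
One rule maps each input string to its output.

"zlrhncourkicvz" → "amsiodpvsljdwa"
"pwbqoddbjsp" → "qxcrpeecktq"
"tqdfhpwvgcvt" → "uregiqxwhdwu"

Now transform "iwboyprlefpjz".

jxcpzqsmfgqka

Looking at the pairs, the operation is to shift every letter 1 place forward in the alphabet (wrapping around).
Applying that to "iwboyprlefpjz" gives "jxcpzqsmfgqka".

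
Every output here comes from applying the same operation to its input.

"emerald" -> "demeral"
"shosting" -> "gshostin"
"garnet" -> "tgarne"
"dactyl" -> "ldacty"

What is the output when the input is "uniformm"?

muniform

Each output is the input with this applied: move the last character to the front.
Applying that to "uniformm" gives "muniform".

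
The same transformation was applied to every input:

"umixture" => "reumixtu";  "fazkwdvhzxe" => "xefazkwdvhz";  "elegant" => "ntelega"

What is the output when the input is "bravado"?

The transformation: move the last 2 characters to the front (rotate right by 2).
Doing the same to "bravado": "dobrava".

dobrava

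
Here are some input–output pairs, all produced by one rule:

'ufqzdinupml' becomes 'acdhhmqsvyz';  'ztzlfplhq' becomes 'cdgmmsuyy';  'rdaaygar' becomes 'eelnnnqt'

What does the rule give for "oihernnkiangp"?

Looking at the pairs, the operation is to shift every letter 13 places forward in the alphabet (wrapping around) — i.e. ROT13, then sort the characters into alphabetical order.
Working it through for "oihernnkiangp": intermediate "bvureaaxvnatc", final "aaabcenrtuvvx".

aaabcenrtuvvx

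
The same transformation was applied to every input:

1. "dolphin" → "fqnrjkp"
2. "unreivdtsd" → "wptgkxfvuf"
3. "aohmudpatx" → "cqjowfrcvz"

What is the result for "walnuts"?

ycnpwvu

Looking at the pairs, the operation is to shift every letter 2 places forward in the alphabet (wrapping around).
On "walnuts" that produces "ycnpwvu".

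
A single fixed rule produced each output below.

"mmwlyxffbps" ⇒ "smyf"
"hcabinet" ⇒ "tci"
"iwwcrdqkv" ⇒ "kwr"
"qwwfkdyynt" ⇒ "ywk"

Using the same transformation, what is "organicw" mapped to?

wrn

In each case the input is transformed by: keep one character in every 3, starting at position 2 (positions 2nd, 5th, 8th, ...), then move the last character to the front.
Applying both steps to "organicw": "rnw", then "wrn".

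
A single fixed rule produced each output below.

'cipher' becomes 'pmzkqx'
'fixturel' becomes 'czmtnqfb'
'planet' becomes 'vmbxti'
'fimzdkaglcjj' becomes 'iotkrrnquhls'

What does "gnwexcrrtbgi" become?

Looking at the pairs, the operation is to shift every letter 8 places forward in the alphabet (wrapping around), then swap the front and back halves of the string.
Applying that to "gnwexcrrtbgi" gives "zzbjoqovemfk".

zzbjoqovemfk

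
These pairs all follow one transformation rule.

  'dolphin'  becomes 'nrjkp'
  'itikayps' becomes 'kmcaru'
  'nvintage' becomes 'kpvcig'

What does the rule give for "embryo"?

dtaq

In each case the input is transformed by: shift every letter 2 places forward in the alphabet (wrapping around), then delete the first 2 characters.
For "embryo", step one produces "godtaq"; step two turns that into "dtaq".
(Check on "nvintage": → "pxkpvcig" → "kpvcig" ✓)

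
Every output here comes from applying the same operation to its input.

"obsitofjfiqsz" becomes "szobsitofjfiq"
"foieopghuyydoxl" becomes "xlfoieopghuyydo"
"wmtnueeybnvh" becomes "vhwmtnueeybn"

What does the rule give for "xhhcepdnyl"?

The pattern: move the last 2 characters to the front (rotate right by 2).
So "xhhcepdnyl" becomes "ylxhhcepdn".

ylxhhcepdn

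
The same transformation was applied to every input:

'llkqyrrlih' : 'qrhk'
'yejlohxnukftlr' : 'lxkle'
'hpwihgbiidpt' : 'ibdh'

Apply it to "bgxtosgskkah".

tgkb

Looking at the pairs, the operation is to move the first 3 characters to the end (rotate left by 3), then keep one character in every 3, starting at position 1 (positions 1st, 4th, 7th, ...).
On "bgxtosgskkah": the first step gives "tosgskkahbgx", and the second then gives "tgkb".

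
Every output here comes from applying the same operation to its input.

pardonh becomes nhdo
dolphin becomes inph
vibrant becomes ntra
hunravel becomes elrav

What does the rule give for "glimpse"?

semp

Rule — delete the first 3 characters, then move the last 2 characters to the front (rotate right by 2).
On "glimpse": the first step gives "mpse", and the second then gives "semp".
(Check on "hunravel": → "ravel" → "elrav" ✓)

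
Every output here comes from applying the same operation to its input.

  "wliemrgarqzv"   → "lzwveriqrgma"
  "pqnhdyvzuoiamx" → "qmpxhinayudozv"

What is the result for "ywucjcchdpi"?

Each output is the input with this applied: swap each adjacent pair of characters (1↔2, 3↔4, ...), then take characters alternately from the front and the back (1st, last, 2nd, 2nd-last, ...).
"ywucjcchdpi" → "wycucjhcpdi" → "wiydcpucchj".

wiydcpucchj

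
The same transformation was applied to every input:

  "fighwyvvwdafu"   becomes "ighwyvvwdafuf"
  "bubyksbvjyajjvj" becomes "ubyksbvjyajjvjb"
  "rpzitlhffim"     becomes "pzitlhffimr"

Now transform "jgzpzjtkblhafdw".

gzpzjtkblhafdwj

The transformation: move the first character to the end.
So "jgzpzjtkblhafdw" becomes "gzpzjtkblhafdwj".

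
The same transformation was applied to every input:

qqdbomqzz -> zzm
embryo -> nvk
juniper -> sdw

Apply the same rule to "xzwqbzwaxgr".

The rule is to shift every letter 9 places forward in the alphabet (wrapping around), then keep only the first 3 characters.
Working it through for "xzwqbzwaxgr": intermediate "gifzkifjgpa", final "gif".

gif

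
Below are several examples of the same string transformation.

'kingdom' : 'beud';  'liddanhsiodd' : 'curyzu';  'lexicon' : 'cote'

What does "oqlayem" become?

The pattern: shift every letter 9 places backward in the alphabet (wrapping around), then keep every other character starting from the first (positions 1st, 3rd, 5th, ...).
Applying both steps to "oqlayem": "fhcrpvd", then "fcpd".

fcpd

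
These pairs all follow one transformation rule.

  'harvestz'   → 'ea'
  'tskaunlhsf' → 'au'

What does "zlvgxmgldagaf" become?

aa

In each case the input is transformed by: move the first 3 characters to the end (rotate left by 3), then keep only the vowels.
So "zlvgxmgldagaf" becomes "aa".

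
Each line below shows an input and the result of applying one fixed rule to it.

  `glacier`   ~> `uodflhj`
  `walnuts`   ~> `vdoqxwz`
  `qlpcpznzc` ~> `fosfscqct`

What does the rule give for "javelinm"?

pdyholqm

In each case the input is transformed by: shift every letter 3 places forward in the alphabet (wrapping around), then swap the first and last characters.
For "javelinm", step one produces "mdyholqp"; step two turns that into "pdyholqm".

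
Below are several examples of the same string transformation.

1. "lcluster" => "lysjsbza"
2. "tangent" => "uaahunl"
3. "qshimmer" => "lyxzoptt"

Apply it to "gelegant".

uanlslnh

The pattern: move the last 2 characters to the front (rotate right by 2), then shift every letter 7 places forward in the alphabet (wrapping around).
On "gelegant" that produces "uanlslnh".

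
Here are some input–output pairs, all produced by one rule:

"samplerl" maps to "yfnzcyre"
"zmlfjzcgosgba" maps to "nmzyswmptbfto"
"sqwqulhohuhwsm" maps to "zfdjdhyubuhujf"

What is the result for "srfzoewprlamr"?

The rule is to move the last character to the front, then shift every letter 13 places forward in the alphabet (wrapping around) — i.e. ROT13.
For "srfzoewprlamr", step one produces "rsrfzoewprlam"; step two turns that into "efesmbrjceynz".

efesmbrjceynz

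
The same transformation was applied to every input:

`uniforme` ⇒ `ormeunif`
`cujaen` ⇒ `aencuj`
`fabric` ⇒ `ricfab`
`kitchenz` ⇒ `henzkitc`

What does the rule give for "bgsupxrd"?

The pattern: swap the front and back halves of the string.
On "bgsupxrd" that produces "pxrdbgsu".

pxrdbgsu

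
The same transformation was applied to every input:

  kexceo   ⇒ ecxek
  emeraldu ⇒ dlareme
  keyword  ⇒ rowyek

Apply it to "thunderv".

Rule — delete the last character, then reverse the string.
Applying both steps to "thunderv": "thunder", then "rednuht".
(Check on "keyword": → "keywor" → "rowyek" ✓)

rednuht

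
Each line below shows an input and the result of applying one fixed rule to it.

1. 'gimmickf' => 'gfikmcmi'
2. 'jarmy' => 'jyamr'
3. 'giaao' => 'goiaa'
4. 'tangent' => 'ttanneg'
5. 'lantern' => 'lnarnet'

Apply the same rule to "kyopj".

The rule is to take characters alternately from the front and the back (1st, last, 2nd, 2nd-last, ...).
So "kyopj" becomes "kjypo".

kjypo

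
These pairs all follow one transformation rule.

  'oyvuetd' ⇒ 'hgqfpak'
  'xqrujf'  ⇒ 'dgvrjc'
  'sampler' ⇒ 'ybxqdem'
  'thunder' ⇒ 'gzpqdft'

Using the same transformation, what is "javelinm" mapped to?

The pattern: move the first 2 characters to the end (rotate left by 2), then shift every letter 12 places forward in the alphabet (wrapping around).
For "javelinm", step one produces "velinmja"; step two turns that into "hqxuzyvm".

hqxuzyvm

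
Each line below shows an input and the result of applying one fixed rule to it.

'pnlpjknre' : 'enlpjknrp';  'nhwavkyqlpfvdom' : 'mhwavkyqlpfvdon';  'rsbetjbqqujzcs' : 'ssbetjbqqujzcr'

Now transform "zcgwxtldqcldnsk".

kcgwxtldqcldnsz

Each output is the input with this applied: swap the first and last characters.
So "zcgwxtldqcldnsk" becomes "kcgwxtldqcldnsz".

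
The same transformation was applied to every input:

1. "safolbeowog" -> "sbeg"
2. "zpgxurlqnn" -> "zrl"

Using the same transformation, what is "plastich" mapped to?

pic

The rule is to swap each adjacent pair of characters (1↔2, 3↔4, ...), then keep one character in every 3, starting at position 2 (positions 2nd, 5th, 8th, ...).
"plastich" → "lpsaithc" → "pic".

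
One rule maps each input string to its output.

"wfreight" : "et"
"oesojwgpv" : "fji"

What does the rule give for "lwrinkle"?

ex

Each output is the input with this applied: shift every letter 13 places forward in the alphabet (wrapping around) — i.e. ROT13, then keep one character in every 3, starting at position 3 (positions 3rd, 6th, 9th, ...).
Applying both steps to "lwrinkle": "yjevaxyr", then "ex".
(Check on "wfreight": → "jservtug" → "et" ✓)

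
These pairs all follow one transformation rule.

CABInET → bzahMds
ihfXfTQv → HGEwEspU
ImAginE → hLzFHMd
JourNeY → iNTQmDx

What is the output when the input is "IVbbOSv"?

huAAnrU

The transformation: flip the case of every letter, then shift every letter 1 place backward in the alphabet (wrapping around).
On "IVbbOSv": the first step gives "ivBBosV", and the second then gives "huAAnrU".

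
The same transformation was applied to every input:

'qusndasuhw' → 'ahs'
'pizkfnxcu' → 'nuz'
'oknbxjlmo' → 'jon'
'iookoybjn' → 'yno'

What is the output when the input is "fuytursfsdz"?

rsy

The rule is to keep one character in every 3, starting at position 3 (positions 3rd, 6th, 9th, ...), then move the first character to the end.
Starting from "fuytursfsdz": after the first operation, "yrs"; after the second, "rsy".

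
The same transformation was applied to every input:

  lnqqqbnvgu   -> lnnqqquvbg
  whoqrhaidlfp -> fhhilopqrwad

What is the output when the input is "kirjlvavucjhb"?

chijjklruvvab

Rule — sort the characters into alphabetical order, then move the first 2 characters to the end (rotate left by 2).
Working it through for "kirjlvavucjhb": intermediate "abchijjklruvv", final "chijjklruvvab".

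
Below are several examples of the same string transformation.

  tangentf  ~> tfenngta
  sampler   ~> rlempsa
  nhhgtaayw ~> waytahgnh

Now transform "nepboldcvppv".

pvvpdcolpbne

The rule is to swap each adjacent pair of characters (1↔2, 3↔4, ...), then reverse the string.
On "nepboldcvppv": the first step gives "enbplocdpvvp", and the second then gives "pvvpdcolpbne".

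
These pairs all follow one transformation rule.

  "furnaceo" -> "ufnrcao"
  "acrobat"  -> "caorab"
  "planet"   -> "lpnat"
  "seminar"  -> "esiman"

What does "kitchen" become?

ikcteh

Rule — swap each adjacent pair of characters (1↔2, 3↔4, ...), then delete the last character.
For "kitchen", step one produces "ikctehn"; step two turns that into "ikcteh".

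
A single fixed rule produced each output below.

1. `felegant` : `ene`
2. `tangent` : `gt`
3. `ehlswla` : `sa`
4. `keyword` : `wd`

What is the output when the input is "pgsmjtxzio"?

mxo

Looking at the pairs, the operation is to move the first 2 characters to the end (rotate left by 2), then keep one character in every 3, starting at position 2 (positions 2nd, 5th, 8th, ...).
Applying both steps to "pgsmjtxzio": "smjtxziopg", then "mxo".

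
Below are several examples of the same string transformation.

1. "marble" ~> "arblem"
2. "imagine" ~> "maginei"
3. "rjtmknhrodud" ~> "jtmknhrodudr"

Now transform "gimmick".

In each case the input is transformed by: move the first character to the end.
On "gimmick" that produces "immickg".

immickg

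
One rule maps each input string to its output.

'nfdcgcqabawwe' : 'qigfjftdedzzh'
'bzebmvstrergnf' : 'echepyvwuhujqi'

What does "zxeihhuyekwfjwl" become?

cahlkkxbhnzimzo

Looking at the pairs, the operation is to shift every letter 3 places forward in the alphabet (wrapping around).
On "zxeihhuyekwfjwl" that produces "cahlkkxbhnzimzo".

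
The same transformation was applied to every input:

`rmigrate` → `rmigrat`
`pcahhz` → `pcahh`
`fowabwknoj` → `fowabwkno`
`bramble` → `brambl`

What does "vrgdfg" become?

Looking at the pairs, the operation is to delete the last character.
For "vrgdfg" the result is "vrgdf".

vrgdf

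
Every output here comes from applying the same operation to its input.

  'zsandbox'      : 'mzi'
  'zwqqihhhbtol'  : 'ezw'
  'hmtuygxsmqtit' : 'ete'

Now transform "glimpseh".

dps

Rule — shift every letter 11 places forward in the alphabet (wrapping around), then keep only the last 3 characters.
On "glimpseh" that produces "dps".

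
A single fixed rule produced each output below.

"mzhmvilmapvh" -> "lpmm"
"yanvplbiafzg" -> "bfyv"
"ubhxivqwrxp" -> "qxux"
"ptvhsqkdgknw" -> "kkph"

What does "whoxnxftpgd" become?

fgwx

What's happening: keep one character in every 3, starting at position 1 (positions 1st, 4th, 7th, ...), then move the first 2 characters to the end (rotate left by 2).
For "whoxnxftpgd" the result is "fgwx".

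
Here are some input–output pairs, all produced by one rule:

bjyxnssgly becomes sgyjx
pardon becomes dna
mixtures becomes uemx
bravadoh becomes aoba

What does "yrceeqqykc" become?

qycre

The pattern: swap the front and back halves of the string, then keep every other character starting from the first (positions 1st, 3rd, 5th, ...).
Applying both steps to "yrceeqqykc": "qqykcyrcee", then "qycre".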